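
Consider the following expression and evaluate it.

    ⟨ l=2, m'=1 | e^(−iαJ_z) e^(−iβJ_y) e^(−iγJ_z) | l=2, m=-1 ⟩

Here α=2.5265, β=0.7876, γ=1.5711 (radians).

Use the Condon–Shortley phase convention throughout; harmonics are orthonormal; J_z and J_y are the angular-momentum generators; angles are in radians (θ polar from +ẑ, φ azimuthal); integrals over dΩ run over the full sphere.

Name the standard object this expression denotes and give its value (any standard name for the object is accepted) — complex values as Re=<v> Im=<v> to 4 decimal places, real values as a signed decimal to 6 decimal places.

This is a Wigner D-matrix element — the rotation-matrix element ⟨l m'| R(α,β,γ) |l m⟩ in the angular-momentum basis.
First d^2_{1,-1}(β=0.7876), then the phase factors e^{-i(1)α} and e^{-i(-1)γ}:
With c≡cos(β/2)=0.923458 and s≡sin(β/2)=0.383700, N=[6·1·1·6]^{1/2}=6.000000
k∈{0,1} keeps every argument non-negative
  k=0: (−1)^2·6.0000/(2)·0.9235^2·0.3837^2 = +0.376651
  k=1: (−1)^3·6.0000/(6)·0.9235^0·0.3837^4 = -0.021675
d^2_{1,-1}(0.7876) = +0.376651 -0.021675 = +0.354976
D = (-0.816720-0.577034i)·(+0.354976)·(-0.000304+1.000000i) = +0.204921-0.289854i

Wigner D-matrix element, Re=0.2049 Im=-0.2899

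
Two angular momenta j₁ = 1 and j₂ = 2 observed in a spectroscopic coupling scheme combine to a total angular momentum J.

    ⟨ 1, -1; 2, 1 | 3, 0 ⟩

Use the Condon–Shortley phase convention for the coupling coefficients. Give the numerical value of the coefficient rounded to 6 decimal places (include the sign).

j₁+j₂−J=0  J+j₁−j₂=2  J−j₁+j₂=4  j₁+j₂+J+1=7
(j₁±m₁, j₂±m₂, J±M) = (0,2,3,1,3,3)
P² = 144/5
sum k=0..0:
  [0] +1/12 = 1/12
S = 1/12
C² = P²·S² = 1/5 ; C = +0.447214

+√(1/5) ≈ +0.447214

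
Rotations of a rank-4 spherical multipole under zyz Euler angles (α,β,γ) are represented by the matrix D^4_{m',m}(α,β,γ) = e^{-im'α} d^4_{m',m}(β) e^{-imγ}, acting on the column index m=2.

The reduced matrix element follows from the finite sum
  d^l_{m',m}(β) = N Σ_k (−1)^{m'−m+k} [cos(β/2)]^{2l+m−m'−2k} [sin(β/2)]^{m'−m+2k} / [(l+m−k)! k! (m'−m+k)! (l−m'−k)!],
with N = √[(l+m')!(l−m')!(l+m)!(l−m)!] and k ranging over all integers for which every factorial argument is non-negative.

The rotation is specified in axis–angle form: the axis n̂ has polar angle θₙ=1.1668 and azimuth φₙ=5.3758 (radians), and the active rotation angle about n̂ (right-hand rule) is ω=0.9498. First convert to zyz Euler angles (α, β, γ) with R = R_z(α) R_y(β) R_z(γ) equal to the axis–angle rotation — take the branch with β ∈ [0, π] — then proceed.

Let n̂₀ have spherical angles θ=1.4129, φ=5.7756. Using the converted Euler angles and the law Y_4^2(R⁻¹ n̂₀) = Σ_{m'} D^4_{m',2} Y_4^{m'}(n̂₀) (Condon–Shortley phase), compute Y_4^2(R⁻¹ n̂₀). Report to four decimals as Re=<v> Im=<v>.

Axis–angle → zyz. n̂ = (sinθₙcosφₙ, sinθₙsinφₙ, cosθₙ) = (+0.566234, -0.724469, +0.393096), ω = 0.9498.
R = I cosω + sinω [n̂]ₓ + (1−cosω) n̂n̂ᵀ gives
  R = [+0.715915, -0.491239, -0.496135; +0.148170, +0.801316, -0.579602; +0.682284, +0.341433, +0.646461]
β = atan2(√(R₁₃²+R₂₃²), R₃₃) = 0.867860; α = atan2(R₂₃, R₁₃) mod 2π = 4.004426; γ = atan2(R₃₂, −R₃₁) mod 2π = 2.677604
Need the full column D^4_{m',2} for m'=−4..4 at α=4.0044, β=0.8679, γ=2.6776.
cos(β/2)=0.907320, sin(β/2)=0.420440
d^4_{-4,2}: single k=6 term ⇒ +0.024062;  D = -0.007867-0.022739i
d^4_{-3,2}: k∈[5..6] ⇒ +0.110150 -0.007884 = +0.102266;  D = +0.095164+0.037446i
d^4_{-2,2}: k∈[4..6] ⇒ +0.317650 -0.054566 +0.000976 = +0.264060;  D = -0.233243+0.123795i
d^4_{-1,2}: k∈[3..5] ⇒ +0.646294 -0.208165 +0.008940 = +0.447068;  D = +0.097570-0.436292i
d^4_{0,2}: k∈[2..4] ⇒ +0.935606 -0.535732 +0.043139 = +0.443012;  D = +0.265565+0.354591i
d^4_{1,2}: k∈[1..3] ⇒ +0.902953 -0.969440 +0.138776 = +0.072289;  D = -0.072135-0.004706i
d^4_{2,2}: k∈[0..2] ⇒ +0.459289 -1.183458 +0.317650 = -0.406520;  D = -0.283898+0.290964i
d^4_{3,2}: k∈[0..1] ⇒ -0.796329 +0.512980 = -0.283350;  D = -0.025390-0.282210i
d^4_{4,2}: single k=0 term ⇒ +0.521856;  D = -0.425261-0.302467i
Y_4^{m'}(θ=1.4129,φ=5.7756) and Σ D·Y over m':
  (-0.0079-0.0227i)·(-0.1867+0.3773i)  (+0.0952+0.0374i)·(+0.0091+0.1893i)  (-0.2332+0.1238i)·(-0.1423-0.2292i)  (+0.0976-0.4363i)·(-0.1815-0.1009i)  (+0.2656+0.3546i)·(+0.2412+0.0000i)  (-0.0721-0.0047i)·(+0.1815-0.1009i)  (-0.2839+0.2910i)·(-0.1423+0.2292i)  (-0.0254-0.2822i)·(-0.0091+0.1893i)  (-0.4253-0.3025i)·(-0.1867-0.3773i)
Y_4^2(R⁻¹ n̂) = +0.046779+0.324938i

Re=0.0468 Im=0.3249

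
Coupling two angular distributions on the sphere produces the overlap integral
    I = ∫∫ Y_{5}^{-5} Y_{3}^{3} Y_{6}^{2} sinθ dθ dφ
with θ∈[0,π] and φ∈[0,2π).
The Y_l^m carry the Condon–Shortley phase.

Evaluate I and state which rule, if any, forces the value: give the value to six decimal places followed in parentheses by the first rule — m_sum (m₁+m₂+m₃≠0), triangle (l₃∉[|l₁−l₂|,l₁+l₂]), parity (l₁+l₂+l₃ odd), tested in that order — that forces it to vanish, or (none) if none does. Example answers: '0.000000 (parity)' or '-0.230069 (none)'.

Checks pass: Σm=0; 14 even; l₃=6∈[2,8].
(2·5+1)(2·3+1)(2·6+1) = 1001
Δ: 2! 8! 4! / 15! → 1/675675
sum: t=0:+1/8640 t=1:−1/2304 t=2:+1/8640 = -7/34560
3j²(5 3 6; 0 0 0) = Δ·Π!·Σ² = 7/429  (sign -1)
sum: t=2:+1/1935360 = 1/1935360
3j²(5 3 6; -5 3 2) = Δ·Π!·Σ² = 1/1001  (sign +1)
combine: 4πI² = 1001·7/429·1/1001 = 7/429
take √, sign -1: I = -0.03603425
No selection rule forces the value: the integral is nonzero (none).

-0.036034 (none)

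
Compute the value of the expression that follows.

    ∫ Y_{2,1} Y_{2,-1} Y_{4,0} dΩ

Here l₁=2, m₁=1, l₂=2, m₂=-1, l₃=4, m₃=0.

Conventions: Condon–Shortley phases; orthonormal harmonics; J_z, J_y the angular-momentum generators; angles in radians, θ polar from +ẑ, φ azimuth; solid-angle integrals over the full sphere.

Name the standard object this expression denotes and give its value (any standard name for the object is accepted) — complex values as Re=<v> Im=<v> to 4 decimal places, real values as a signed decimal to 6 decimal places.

Gaunt coefficient, +0.161197

This is a Gaunt coefficient — the integral of a triple product of spherical harmonics over the sphere.
Checks pass: Σm=0; 8 even; l₃=4∈[0,4].
(2·2+1)(2·2+1)(2·4+1) = 225
Δ: 0! 4! 4! / 9! → 1/630
sum: t=0:+1/16 = 1/16
3j²(2 2 4; 0 0 0) = Δ·Π!·Σ² = 2/35  (sign +1)
sum: t=0:+1/36 = 1/36
3j²(2 2 4; 1 -1 0) = Δ·Π!·Σ² = 8/315  (sign +1)
combine: 4πI² = 225·2/35·8/315 = 16/49
take √, sign +1: I = 0.16119702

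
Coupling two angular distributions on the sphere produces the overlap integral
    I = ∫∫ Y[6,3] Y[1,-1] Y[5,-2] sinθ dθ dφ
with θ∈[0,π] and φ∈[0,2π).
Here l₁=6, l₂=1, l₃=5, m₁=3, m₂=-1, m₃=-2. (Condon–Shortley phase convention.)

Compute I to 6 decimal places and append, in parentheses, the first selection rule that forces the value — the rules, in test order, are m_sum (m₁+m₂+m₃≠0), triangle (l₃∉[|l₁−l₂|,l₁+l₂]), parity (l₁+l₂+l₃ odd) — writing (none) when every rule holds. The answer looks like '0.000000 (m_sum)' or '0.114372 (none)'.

m-sum 0 ✓  L=12 even ✓  5≤5≤7 ✓
Π(2lᵢ+1) = 13×3×11 = 429
triangle coeff Δ(6,1,5) = 1/858
Σ_t [1,1]: t=1:−1/14400 = -1/14400
(3j)²=6/143 [(6 1 5; 0 0 0)], sign=+1
Σ_t [0,0]: t=0:+1/60480 = 1/60480
(3j)²=6/143 [(6 1 5; 3 -1 -2)], sign=-1
⇒ 4πI² = 108/143
I = (-1)√(108/143/(4π)) = -0.24515397
No selection rule forces the value: the integral is nonzero (none).

-0.245154 (none)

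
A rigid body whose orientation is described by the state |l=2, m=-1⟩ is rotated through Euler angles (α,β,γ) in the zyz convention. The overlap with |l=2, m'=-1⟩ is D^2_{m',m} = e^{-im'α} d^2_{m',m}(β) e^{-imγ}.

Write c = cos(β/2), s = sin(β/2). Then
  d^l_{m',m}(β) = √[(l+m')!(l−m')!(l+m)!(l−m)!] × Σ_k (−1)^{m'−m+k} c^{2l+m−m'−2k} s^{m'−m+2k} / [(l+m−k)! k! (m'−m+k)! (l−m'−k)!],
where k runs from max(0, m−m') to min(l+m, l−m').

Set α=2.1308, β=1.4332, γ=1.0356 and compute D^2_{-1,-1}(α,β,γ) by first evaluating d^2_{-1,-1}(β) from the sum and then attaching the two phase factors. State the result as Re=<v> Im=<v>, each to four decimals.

First d^2_{-1,-1}(β=1.4332), then the phase factors e^{-i(-1)α} and e^{-i(-1)γ}:
Half-angle: c=0.754043, s=0.656825. N=√(1·6·1·6)=6.000000
k: max(0,(-1)−(-1))=0 … min(2+(-1),2−(-1))=1
  k=0: (−1)^0·6.0000/(6)·0.7540^4·0.6568^0 = +0.323285
  k=1: (−1)^1·6.0000/(2)·0.7540^2·0.6568^2 = -0.735890
d^2_{-1,-1}(1.4332) = +0.323285 -0.735890 = -0.412605
D = (-0.531189+0.847253i)·(-0.412605)·(+0.510010+0.860169i) = +0.412478+0.010235i

Re=0.4125 Im=0.0102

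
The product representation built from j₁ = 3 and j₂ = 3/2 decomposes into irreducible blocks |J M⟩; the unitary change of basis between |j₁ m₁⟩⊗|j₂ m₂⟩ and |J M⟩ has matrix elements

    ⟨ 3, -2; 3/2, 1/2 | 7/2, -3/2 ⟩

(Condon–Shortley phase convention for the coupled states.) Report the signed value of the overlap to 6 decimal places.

−√(3/7) ≈ -0.654654

triangle: 1!×5!×2!/9! = 240/362880
(j±m)!: 1!×5!×2!×1!×2!×5! = 57600
prefactor² = (2J+1)×Δ×N² = 6400/21
  k=0: +1/(0!×1!×5!×2!×0!×0!) = 1/240
  k=1: −1/(1!×0!×4!×1!×1!×1!) = -1/24
Σ = -3/80  ⇒  CG² = 6400/21×(-3/80)² = 3/7
CG = −√(3/7) = -0.654654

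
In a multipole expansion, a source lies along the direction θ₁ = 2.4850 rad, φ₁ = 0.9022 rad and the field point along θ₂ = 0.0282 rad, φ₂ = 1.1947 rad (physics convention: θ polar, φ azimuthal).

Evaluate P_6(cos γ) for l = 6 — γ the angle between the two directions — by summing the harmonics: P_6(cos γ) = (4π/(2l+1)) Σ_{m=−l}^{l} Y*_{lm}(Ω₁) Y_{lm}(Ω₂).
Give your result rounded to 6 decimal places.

Summing Y*_{l m}(θ₁,φ₁)·Y_{l m}(θ₂,φ₂) over m ∈ [−6, 6]; prefactor 4π/(2·6+1) = 0.966644:
  m=-6: Y*=0.01612 - 0.01910j  Y=0.00000 - 0.00000j  product -0.00000 - 0.00000j
  m=-5: Y*=0.02247 + 0.11007j  Y=0.00000 + 0.00000j  product -0.00000 + 0.00000j
  m=-4: Y*=-0.26100 - 0.13166j  Y=0.00000 + 0.00000j  product 0.00000 - 0.00000j
  m=-3: Y*=0.41519 - 0.19293j  Y=-0.00011 + 0.00005j  product -0.00003 + 0.00004j
  m=-2: Y*=-0.07575 + 0.31833j  Y=-0.00302 - 0.00282j  product 0.00113 - 0.00075j
  m=-1: Y*=0.10277 + 0.13010j  Y=0.03400 - 0.08609j  product 0.01469 - 0.00443j
  m=+0: Y*=-0.38572 + 0.00000j  Y=1.00863 + 0.00000j  product -0.38905 + 0.00000j
  m=+1: Y*=-0.10277 + 0.13010j  Y=-0.03400 - 0.08609j  product 0.01469 + 0.00443j
  m=+2: Y*=-0.07575 - 0.31833j  Y=-0.00302 + 0.00282j  product 0.00113 + 0.00075j
  m=+3: Y*=-0.41519 - 0.19293j  Y=0.00011 + 0.00005j  product -0.00003 - 0.00004j
  m=+4: Y*=-0.26100 + 0.13166j  Y=0.00000 - 0.00000j  product 0.00000 + 0.00000j
  m=+5: Y*=-0.02247 + 0.11007j  Y=-0.00000 + 0.00000j  product -0.00000 - 0.00000j
  m=+6: Y*=0.01612 + 0.01910j  Y=0.00000 + 0.00000j  product -0.00000 + 0.00000j
Accumulated sum -0.35748 - 0.00000j; after 4π/(2l+1) scaling, -0.34555 - 0.00000j ⇒ P_6 = -0.345553

-0.345553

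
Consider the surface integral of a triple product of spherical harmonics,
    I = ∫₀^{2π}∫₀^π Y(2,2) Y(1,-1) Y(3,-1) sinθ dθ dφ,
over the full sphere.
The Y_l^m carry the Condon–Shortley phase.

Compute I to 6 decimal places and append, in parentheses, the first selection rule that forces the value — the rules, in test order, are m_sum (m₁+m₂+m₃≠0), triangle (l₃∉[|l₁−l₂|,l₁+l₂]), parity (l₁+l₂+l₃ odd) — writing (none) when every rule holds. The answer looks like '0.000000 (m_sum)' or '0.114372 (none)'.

Rules hold: Σm=0, L=6 even, 1≤3≤3.
N = 5·3·7 = 105
Δ = 0!·4!·2!/7! = 1/105
Racah Σ t=0..0: t=0:+1/4 = 1/4
⇒ 3j(2 1 3; 0 0 0)² = 3/35, sgn -1
Racah Σ t=0..0: t=0:+1/48 = 1/48
⇒ 3j(2 1 3; 2 -1 -1)² = 1/105, sgn +1
4πI² = N·(3j₀)²·(3jₘ)² = 3/35
I = -1·√(0.0857143/4π) = -0.08258890
No selection rule forces the value: the integral is nonzero (none).

-0.082589 (none)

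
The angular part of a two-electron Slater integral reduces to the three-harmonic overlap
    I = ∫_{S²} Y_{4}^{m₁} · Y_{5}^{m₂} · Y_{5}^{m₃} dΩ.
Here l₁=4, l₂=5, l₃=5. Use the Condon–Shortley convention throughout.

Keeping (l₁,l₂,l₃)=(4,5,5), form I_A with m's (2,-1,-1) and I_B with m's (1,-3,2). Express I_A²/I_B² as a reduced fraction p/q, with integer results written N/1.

l's match ⇒ only the (l;m) 3-j factors differ between A and B.
A: triangle coeff Δ(4,5,5) = 1/3153150; Σ_t [0,2]: t=0:+1/4608 t=1:−1/1296 t=2:+1/4608 = -7/20736; (3j)²=20/1287 [(4 5 5; 2 -1 -1)], sign=-1
B: triangle coeff Δ(4,5,5) = 1/3153150; Σ_t [0,2]: t=0:+1/6912 t=1:−1/2880 t=2:+1/17280 = -1/6912; (3j)²=5/429 [(4 5 5; 1 -3 2)], sign=+1
I_A²/I_B² = (20/1287)/(5/429) = 4/3

4/3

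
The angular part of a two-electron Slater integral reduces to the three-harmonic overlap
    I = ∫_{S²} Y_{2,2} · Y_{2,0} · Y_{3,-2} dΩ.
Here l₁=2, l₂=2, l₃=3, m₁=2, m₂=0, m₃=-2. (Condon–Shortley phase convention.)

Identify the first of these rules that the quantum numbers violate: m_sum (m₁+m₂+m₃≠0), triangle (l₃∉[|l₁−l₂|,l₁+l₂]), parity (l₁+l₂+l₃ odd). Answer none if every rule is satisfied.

parity

Σmᵢ = 0  ✓
l₃∈[|l₁−l₂|,l₁+l₂]=[0,4], have l₃=3  ✓
Σlᵢ = 7 ⇒ odd  ✗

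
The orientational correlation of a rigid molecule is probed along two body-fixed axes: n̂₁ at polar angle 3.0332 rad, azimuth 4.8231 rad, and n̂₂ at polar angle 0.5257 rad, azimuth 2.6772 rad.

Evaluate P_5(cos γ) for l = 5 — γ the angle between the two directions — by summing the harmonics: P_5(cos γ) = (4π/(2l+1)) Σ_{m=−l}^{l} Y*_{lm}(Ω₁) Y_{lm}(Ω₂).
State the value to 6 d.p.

0.105602

Addition theorem: P_5(cos γ) = (4π/11) Σ_m Y*_{lm}(Ω₁) Y_{lm}(Ω₂), m = −5…5:
  m=-5: Y*=+0.000004-0.000006i  Y=+0.010080-0.010795i  product -0.000000-0.000000i
  m=-4: Y*=-0.000181-0.000086i  Y=-0.022772+0.077219i  product +0.000011-0.000012i
  m=-3: Y*=-0.001127+0.003269i  Y=-0.044287-0.246710i  product +0.000856+0.000133i
  m=-2: Y*=+0.037797+0.008509i  Y=+0.275107+0.367950i  product +0.007267+0.016248i
  m=-1: Y*=+0.029381-0.264304i  Y=-0.327738-0.164175i  product -0.053021+0.081799i
  m=+0: Y*=-0.854919-0.000000i  Y=-0.213134+0.000000i  product +0.182213+0.000000i
  m=+1: Y*=-0.029381-0.264304i  Y=+0.327738-0.164175i  product -0.053021-0.081799i
  m=+2: Y*=+0.037797-0.008509i  Y=+0.275107-0.367950i  product +0.007267-0.016248i
  m=+3: Y*=+0.001127+0.003269i  Y=+0.044287-0.246710i  product +0.000856-0.000133i
  m=+4: Y*=-0.000181+0.000086i  Y=-0.022772-0.077219i  product +0.000011+0.000012i
  m=+5: Y*=-0.000004-0.000006i  Y=-0.010080-0.010795i  product -0.000000+0.000000i
Σ over m = +0.092439+0.000000i; ×(4π/11) → +0.105602+0.000000i. Real part: 0.105602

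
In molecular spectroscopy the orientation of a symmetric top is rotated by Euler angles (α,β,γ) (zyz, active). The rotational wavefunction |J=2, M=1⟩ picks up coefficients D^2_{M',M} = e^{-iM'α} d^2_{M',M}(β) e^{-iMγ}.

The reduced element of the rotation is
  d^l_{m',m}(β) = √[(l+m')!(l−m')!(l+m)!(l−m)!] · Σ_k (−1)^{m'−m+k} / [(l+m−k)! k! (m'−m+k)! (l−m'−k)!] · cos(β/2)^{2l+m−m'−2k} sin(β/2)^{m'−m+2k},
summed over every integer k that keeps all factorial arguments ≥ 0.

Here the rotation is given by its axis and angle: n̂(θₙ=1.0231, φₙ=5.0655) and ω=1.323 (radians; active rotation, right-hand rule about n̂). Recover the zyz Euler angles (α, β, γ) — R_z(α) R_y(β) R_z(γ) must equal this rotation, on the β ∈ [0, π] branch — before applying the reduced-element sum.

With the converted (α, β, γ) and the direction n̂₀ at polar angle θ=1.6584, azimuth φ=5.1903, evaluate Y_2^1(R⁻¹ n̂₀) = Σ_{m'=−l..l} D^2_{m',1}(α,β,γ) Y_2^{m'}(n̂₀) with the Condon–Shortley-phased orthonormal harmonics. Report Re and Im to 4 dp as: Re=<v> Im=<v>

Re=0.0329 Im=0.1400

Axis–angle → zyz. n̂ = (sinθₙcosφₙ, sinθₙsinφₙ, cosθₙ) = (+0.295234, -0.801053, +0.520722), ω = 1.3230.
R = I cosω + sinω [n̂]ₓ + (1−cosω) n̂n̂ᵀ gives
  R = [+0.311053, -0.683309, -0.660556; +0.326324, +0.729569, -0.601035; +0.892613, -0.028601, +0.449915]
β = atan2(√(R₁₃²+R₂₃²), R₃₃) = 1.104126; α = atan2(R₂₃, R₁₃) mod 2π = 3.879846; γ = atan2(R₃₂, −R₃₁) mod 2π = 3.173624
Need the full column D^2_{m',1} for m'=−2..2 at α=3.8798, β=1.1041, γ=3.1736.
cos(β/2)=0.851444, sin(β/2)=0.524445
d^2_{-2,1}: single k=3 term ⇒ +0.245633;  D = -0.030946-0.243676i
d^2_{-1,1}: k∈[2..3] ⇒ +0.598183 -0.075648 = +0.522534;  D = +0.397554+0.339106i
d^2_{0,1}: k∈[1..2] ⇒ +0.792947 -0.300837 = +0.492110;  D = -0.491857+0.015760i
d^2_{1,1}: k∈[0..1] ⇒ +0.525563 -0.598183 = -0.072619;  D = -0.052120+0.050568i
d^2_{2,1}: single k=0 term ⇒ -0.647439;  D = +0.040282-0.646184i
Y_2^{m'}(θ=1.6584,φ=5.1903) and Σ D·Y over m':
  (-0.0309-0.2437i)·(-0.2212+0.3131i)  (+0.3976+0.3391i)·(-0.0310-0.0598i)  (-0.4919+0.0158i)·(-0.3081+0.0000i)  (-0.0521+0.0506i)·(+0.0310-0.0598i)  (+0.0403-0.6462i)·(-0.2212-0.3131i)
Y_2^1(R⁻¹ n̂) = +0.032852+0.140047i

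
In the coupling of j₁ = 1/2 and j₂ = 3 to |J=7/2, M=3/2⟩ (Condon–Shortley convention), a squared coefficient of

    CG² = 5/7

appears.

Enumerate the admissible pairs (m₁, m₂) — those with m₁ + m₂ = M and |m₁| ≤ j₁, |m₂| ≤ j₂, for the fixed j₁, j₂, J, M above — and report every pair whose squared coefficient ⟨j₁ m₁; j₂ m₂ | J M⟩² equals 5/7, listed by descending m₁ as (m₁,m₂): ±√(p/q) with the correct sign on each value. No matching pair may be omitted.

(1/2,1): +√(5/7)

Admissible pairs with m₁+m₂ = M = 3/2: (-1/2,2), (1/2,1)
  (m₁,m₂)=(1/2,1): CG² = 5/7, CG = +√(5/7)   ← matches the target
  (m₁,m₂)=(-1/2,2): CG² = 2/7, CG = +√(2/7)
Pairs with CG² = 5/7: (1/2,1): +√(5/7)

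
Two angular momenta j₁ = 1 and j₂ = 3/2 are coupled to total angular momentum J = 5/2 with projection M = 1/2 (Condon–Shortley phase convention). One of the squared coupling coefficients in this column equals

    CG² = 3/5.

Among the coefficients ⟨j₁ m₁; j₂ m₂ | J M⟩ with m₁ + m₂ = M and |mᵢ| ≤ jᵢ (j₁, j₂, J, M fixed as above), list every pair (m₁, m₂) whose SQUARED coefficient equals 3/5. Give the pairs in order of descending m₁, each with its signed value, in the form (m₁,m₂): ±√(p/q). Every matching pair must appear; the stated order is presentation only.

(0,1/2): +√(3/5)

Admissible pairs with m₁+m₂ = M = 1/2: (-1,3/2), (0,1/2), (1,-1/2)
  (m₁,m₂)=(1,-1/2): CG² = 3/10, CG = +√(3/10)
  (m₁,m₂)=(0,1/2): CG² = 3/5, CG = +√(3/5)   ← matches the target
  (m₁,m₂)=(-1,3/2): CG² = 1/10, CG = +√(1/10)
Pairs with CG² = 3/5: (0,1/2): +√(3/5)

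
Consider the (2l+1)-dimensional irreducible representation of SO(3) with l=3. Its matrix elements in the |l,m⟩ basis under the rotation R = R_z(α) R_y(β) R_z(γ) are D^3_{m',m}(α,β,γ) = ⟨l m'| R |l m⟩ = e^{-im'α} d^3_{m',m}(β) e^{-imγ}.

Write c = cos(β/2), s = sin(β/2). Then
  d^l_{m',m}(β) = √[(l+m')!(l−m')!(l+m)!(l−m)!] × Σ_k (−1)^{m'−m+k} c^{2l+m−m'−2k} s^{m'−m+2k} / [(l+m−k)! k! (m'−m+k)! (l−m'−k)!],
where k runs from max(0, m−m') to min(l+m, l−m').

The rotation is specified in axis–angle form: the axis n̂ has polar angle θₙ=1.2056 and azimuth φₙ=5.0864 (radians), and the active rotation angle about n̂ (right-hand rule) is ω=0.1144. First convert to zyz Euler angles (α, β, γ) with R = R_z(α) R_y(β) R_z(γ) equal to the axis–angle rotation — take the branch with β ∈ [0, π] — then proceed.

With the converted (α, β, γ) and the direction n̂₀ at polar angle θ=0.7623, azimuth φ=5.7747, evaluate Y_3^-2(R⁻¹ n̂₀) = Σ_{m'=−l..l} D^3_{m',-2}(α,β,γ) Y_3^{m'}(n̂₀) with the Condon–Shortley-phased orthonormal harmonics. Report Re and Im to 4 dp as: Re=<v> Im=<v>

Re=0.2218 Im=0.3037

Axis–angle → zyz. n̂ = (sinθₙcosφₙ, sinθₙsinφₙ, cosθₙ) = (+0.341258, -0.869482, +0.357133), ω = 0.1144.
R = I cosω + sinω [n̂]ₓ + (1−cosω) n̂n̂ᵀ gives
  R = [+0.994225, -0.042706, -0.098455; +0.038827, +0.998405, -0.040985; +0.100049, +0.036925, +0.994297]
β = atan2(√(R₁₃²+R₂₃²), R₃₃) = 0.106848; α = atan2(R₂₃, R₁₃) mod 2π = 3.536051; γ = atan2(R₃₂, −R₃₁) mod 2π = 2.788029
Need the full column D^3_{m',-2} for m'=−3..3 at α=3.5361, β=0.1068, γ=2.7880.
cos(β/2)=0.998573, sin(β/2)=0.053399
d^3_{-3,-2}: single k=1 term ⇒ +0.129869;  D = -0.115418-0.059538i
d^3_{-2,-2}: k∈[0..1] ⇒ +0.991470 -0.014176 = +0.977294;  D = +0.974027+0.079844i
d^3_{-1,-2}: k∈[0..1] ⇒ -0.167660 +0.000959 = -0.166702;  D = +0.158619-0.051277i
d^3_{0,-2}: k∈[0..1] ⇒ +0.015529 -0.000044 = +0.015485;  D = +0.011772-0.010060i
d^3_{1,-2}: k∈[0..1] ⇒ -0.000959 +0.000001 = -0.000958;  D = +0.000433-0.000854i
d^3_{2,-2}: k∈[0..1] ⇒ +0.000041 -0.000000 = +0.000041;  D = +0.000003-0.000040i
d^3_{3,-2}: single k=0 term ⇒ -0.000001;  D = -0.000000-0.000001i
Y_3^{m'}(θ=0.7623,φ=5.7747) and Σ D·Y over m':
  (-0.1154-0.0595i)·(+0.0062+0.1373i)  (+0.9740+0.0798i)·(+0.1854+0.2998i)  (+0.1586-0.0513i)·(+0.3149+0.1755i)  (+0.0118-0.0101i)·(-0.1038+0.0000i)  (+0.0004-0.0009i)·(-0.3149+0.1755i)  (+0.0000-0.0000i)·(+0.1854-0.2998i)  (-0.0000-0.0000i)·(-0.0062+0.1373i)
Y_3^-2(R⁻¹ n̂) = +0.221835+0.303691i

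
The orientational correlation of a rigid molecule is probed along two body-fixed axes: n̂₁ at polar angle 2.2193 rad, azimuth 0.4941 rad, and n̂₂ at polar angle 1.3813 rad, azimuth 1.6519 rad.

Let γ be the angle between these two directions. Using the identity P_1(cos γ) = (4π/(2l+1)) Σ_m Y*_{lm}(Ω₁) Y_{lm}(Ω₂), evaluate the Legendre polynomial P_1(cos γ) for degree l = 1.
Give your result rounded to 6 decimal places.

0.200379

Summing Y*_{l m}(θ₁,φ₁)·Y_{l m}(θ₂,φ₂) over m ∈ [−1, 1]; prefactor 4π/(2·1+1) = 4.188790:
  m=-1: Y*=0.24242 + 0.13058j  Y=-0.02749 - 0.33819j  product 0.03750 - 0.08558j
  m=+0: Y*=-0.29511 + 0.00000j  Y=0.09204 + 0.00000j  product -0.02716 + 0.00000j
  m=+1: Y*=-0.24242 + 0.13058j  Y=0.02749 - 0.33819j  product 0.03750 + 0.08558j
Total Σ_m = 0.04784 + 0.00000j. Multiply by 4.188790: 0.20038 + 0.00000j. P_1(cos γ) = 0.200379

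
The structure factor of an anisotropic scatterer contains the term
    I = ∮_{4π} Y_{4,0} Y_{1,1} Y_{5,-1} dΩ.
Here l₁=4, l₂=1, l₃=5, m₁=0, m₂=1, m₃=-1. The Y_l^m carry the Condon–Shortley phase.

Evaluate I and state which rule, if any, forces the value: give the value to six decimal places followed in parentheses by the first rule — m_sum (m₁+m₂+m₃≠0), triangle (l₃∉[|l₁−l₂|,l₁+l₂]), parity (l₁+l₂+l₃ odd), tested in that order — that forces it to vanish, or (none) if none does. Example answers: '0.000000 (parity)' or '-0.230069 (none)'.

Rules hold: Σm=0, L=10 even, 3≤5≤5.
N = 9·3·11 = 297
Δ = 0!·8!·2!/11! = 1/495
Racah Σ t=0..0: t=0:+1/576 = 1/576
⇒ 3j(4 1 5; 0 0 0)² = 5/99, sgn -1
Racah Σ t=0..0: t=0:+1/1152 = 1/1152
⇒ 3j(4 1 5; 0 1 -1)² = 1/33, sgn +1
4πI² = N·(3j₀)²·(3jₘ)² = 5/11
I = -1·√(0.454545/4π) = -0.19018827
No selection rule forces the value: the integral is nonzero (none).

-0.190188 (none)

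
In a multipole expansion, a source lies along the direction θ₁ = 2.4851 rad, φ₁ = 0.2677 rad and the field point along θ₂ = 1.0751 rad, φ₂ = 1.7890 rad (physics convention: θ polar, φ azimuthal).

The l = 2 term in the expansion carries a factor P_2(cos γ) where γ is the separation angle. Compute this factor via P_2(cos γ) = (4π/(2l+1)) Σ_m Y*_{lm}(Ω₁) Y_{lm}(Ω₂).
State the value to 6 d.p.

-0.316026

Expand P_2 via completeness: Σ_{m} conj(Y_{2,m}) at Ω₁ times Y_{2,m} at Ω₂ —
  m=-2: (0.123758, 0.073413) × (-0.270872, 0.126334) = (-0.042797, -0.004250)  (running Σ = (-0.042797, -0.004250))
  m=-1: (-0.360204, -0.098798) × (-0.069972, -0.315566) = (-0.005973, 0.120581)  (running Σ = (-0.048770, 0.116331))
  m=0: (0.278316, -0.000000) × (-0.101331, 0.000000) = (-0.028202, 0.000000)  (running Σ = (-0.076973, 0.116331))
  m=1: (0.360204, -0.098798) × (0.069972, -0.315566) = (-0.005973, -0.120581)  (running Σ = (-0.082946, -0.004250))
  m=2: (0.123758, -0.073413) × (-0.270872, -0.126334) = (-0.042797, 0.004250)  (running Σ = (-0.125743, -0.000000))
Accumulated sum (-0.125743, -0.000000); after 4π/(2l+1) scaling, (-0.316026, -0.000000) ⇒ P_2 = -0.316026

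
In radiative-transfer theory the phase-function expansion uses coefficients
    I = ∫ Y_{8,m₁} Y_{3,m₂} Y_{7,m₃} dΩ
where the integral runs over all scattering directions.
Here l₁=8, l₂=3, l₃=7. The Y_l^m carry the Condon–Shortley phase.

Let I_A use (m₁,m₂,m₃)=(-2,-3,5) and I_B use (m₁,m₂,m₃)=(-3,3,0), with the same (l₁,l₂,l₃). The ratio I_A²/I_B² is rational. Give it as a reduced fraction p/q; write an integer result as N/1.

Same 8,3,7: normalisation and zero-m 3j drop out of the ratio.
A: Δ: 4! 12! 2! / 19! → 1/5290740; sum: t=0:+1/348364800 = 1/348364800; 3j²(8 3 7; -2 -3 5) = Δ·Π!·Σ² = 165/58786  (sign +1)
B: Δ: 4! 12! 2! / 19! → 1/5290740; sum: t=4:+1/29030400 = 1/29030400; 3j²(8 3 7; -3 3 0) = Δ·Π!·Σ² = 165/8398  (sign -1)
I_A²/I_B² = (165/58786)/(165/8398) = 1/7

1/7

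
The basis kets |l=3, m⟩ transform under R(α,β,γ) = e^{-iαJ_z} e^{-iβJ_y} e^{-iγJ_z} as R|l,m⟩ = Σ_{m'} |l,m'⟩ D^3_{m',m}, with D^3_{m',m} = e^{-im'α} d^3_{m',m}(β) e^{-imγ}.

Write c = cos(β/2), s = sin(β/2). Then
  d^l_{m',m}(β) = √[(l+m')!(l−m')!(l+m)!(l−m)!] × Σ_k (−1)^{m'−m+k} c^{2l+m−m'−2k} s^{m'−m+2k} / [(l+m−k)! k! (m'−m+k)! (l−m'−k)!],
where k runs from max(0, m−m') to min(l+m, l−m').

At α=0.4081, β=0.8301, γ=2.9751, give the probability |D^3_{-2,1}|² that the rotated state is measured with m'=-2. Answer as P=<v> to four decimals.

P=0.0823

D^3_{-2,1}(0.4081,0.8301,2.9751) = e^{-i·-2·0.4081}·d^3_{-2,1}(0.8301)·e^{-i·1·2.9751}. Compute d first:
With c≡cos(β/2)=0.915096 and s≡sin(β/2)=0.403236, N=[1·120·24·2]^{1/2}=75.894664
k∈{3,4} keeps every argument non-negative
  k=3: (−1)^0·75.8947/(12)·0.9151^3·0.4032^3 = +0.317766
  k=4: (−1)^1·75.8947/(24)·0.9151^1·0.4032^5 = -0.030850
d^3_{-2,1}(0.8301) = +0.317766 -0.030850 = +0.286915
|D^3_{-2,1}|² = |d^3_{-2,1}(β)|² = (+0.286915)² = 0.082320 (the z-rotation phases have unit modulus)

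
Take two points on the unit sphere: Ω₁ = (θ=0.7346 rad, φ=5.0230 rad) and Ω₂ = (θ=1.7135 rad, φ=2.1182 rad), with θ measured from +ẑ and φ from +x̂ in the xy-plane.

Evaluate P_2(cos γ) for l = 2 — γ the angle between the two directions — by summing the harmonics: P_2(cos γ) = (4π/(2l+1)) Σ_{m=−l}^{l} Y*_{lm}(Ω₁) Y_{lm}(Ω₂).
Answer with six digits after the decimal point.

Addition theorem: P_2(cos γ) = (4π/5) Σ_m Y*_{lm}(Ω₁) Y_{lm}(Ω₂), m = −2…2:
  term(m=-2) = (0.058453, -0.029956)   from Y*(Ω₁)=(-0.141124, -0.101011), Y(Ω₂)=(-0.173418, 0.336391)
  term(m=-1) = (0.040626, -0.009804)   from Y*(Ω₁)=(0.117452, -0.365893), Y(Ω₂)=(0.056604, 0.092863)
  term(m=+0) = (-0.060933, 0.000000)   from Y*(Ω₁)=(0.205677, -0.000000), Y(Ω₂)=(-0.296254, 0.000000)
  term(m=+1) = (0.040626, 0.009804)   from Y*(Ω₁)=(-0.117452, -0.365893), Y(Ω₂)=(-0.056604, 0.092863)
  term(m=+2) = (0.058453, 0.029956)   from Y*(Ω₁)=(-0.141124, 0.101011), Y(Ω₂)=(-0.173418, -0.336391)
Σ over m = (0.137225, -0.000000); ×(4π/5) → (0.344884, -0.000000). Real part: 0.344884

0.344884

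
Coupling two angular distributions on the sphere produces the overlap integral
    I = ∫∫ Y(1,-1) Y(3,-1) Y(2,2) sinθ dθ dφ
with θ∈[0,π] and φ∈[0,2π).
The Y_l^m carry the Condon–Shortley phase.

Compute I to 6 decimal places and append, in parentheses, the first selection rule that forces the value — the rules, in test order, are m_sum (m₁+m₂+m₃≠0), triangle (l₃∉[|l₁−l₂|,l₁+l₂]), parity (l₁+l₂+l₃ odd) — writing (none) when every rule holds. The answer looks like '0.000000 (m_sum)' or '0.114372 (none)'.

m-sum 0 ✓  L=6 even ✓  2≤2≤4 ✓
Π(2lᵢ+1) = 3×7×5 = 105
triangle coeff Δ(1,3,2) = 1/105
Σ_t [1,1]: t=1:−1/4 = -1/4
(3j)²=3/35 [(1 3 2; 0 0 0)], sign=-1
Σ_t [2,2]: t=2:+1/48 = 1/48
(3j)²=1/105 [(1 3 2; -1 -1 2)], sign=+1
⇒ 4πI² = 3/35
I = (-1)√(3/35/(4π)) = -0.08258890
No selection rule forces the value: the integral is nonzero (none).

-0.082589 (none)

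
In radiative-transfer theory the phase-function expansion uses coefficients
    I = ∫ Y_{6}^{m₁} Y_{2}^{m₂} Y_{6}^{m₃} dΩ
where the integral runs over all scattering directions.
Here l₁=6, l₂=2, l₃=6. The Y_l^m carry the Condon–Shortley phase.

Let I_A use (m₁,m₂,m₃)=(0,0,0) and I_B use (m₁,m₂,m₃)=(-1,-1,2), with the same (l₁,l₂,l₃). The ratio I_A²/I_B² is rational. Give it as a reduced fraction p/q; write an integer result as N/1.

49/15

Same 6,2,6: normalisation and zero-m 3j drop out of the ratio.
A: Δ: 2! 10! 2! / 15! → 1/90090; sum: t=0:+1/69120 t=1:−1/14400 t=2:+1/69120 = -7/172800; 3j²(6 2 6; 0 0 0) = Δ·Π!·Σ² = 14/715  (sign -1)
B: Δ: 2! 10! 2! / 15! → 1/90090; sum: t=0:+1/60480 t=1:−1/34560 = -1/80640; 3j²(6 2 6; -1 -1 2) = Δ·Π!·Σ² = 6/1001  (sign -1)
I_A²/I_B² = (14/715)/(6/1001) = 49/15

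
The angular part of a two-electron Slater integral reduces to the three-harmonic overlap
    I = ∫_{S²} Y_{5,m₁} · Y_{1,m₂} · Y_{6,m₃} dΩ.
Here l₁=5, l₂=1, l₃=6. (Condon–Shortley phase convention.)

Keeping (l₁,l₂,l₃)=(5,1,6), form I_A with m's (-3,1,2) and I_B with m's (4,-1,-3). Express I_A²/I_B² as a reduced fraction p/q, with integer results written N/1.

2/1

l's match ⇒ only the (l;m) 3-j factors differ between A and B.
A: triangle coeff Δ(5,1,6) = 1/858; Σ_t [0,0]: t=0:+1/161280 = 1/161280; (3j)²=1/143 [(5 1 6; -3 1 2)], sign=+1
B: triangle coeff Δ(5,1,6) = 1/858; Σ_t [0,0]: t=0:+1/725760 = 1/725760; (3j)²=1/286 [(5 1 6; 4 -1 -3)], sign=-1
I_A²/I_B² = (1/143)/(1/286) = 2/1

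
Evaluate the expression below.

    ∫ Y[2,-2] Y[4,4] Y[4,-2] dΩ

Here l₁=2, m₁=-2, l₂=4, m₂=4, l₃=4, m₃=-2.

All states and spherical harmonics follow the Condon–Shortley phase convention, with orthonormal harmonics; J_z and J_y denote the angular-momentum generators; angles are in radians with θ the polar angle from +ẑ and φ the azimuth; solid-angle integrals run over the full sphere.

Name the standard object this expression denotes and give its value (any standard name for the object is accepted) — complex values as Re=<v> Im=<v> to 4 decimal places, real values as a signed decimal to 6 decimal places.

This is a Gaunt coefficient — the integral of a triple product of spherical harmonics over the sphere.
m-sum 0 ✓  L=10 even ✓  2≤4≤6 ✓
Π(2lᵢ+1) = 5×9×9 = 405
triangle coeff Δ(2,4,4) = 1/13860
Σ_t [0,2]: t=0:+1/192 t=1:−1/36 t=2:+1/192 = -5/288
(3j)²=20/693 [(2 4 4; 0 0 0)], sign=-1
Σ_t [2,2]: t=2:+1/2880 = 1/2880
(3j)²=2/165 [(2 4 4; -2 4 -2)], sign=+1
⇒ 4πI² = 120/847
I = (-1)√(120/847/(4π)) = -0.10618031

Gaunt coefficient, -0.106180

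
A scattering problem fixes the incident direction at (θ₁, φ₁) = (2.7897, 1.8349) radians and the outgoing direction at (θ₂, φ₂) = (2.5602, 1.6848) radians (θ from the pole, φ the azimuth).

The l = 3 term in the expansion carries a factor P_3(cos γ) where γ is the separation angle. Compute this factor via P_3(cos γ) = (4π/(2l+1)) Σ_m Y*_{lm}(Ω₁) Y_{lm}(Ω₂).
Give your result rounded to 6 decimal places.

Summing Y*_{l m}(θ₁,φ₁)·Y_{l m}(θ₂,φ₂) over m ∈ [−3, 3]; prefactor 4π/(2·3+1) = 1.795196:
  term(m=-3) = +0.001063+0.000514i   from Y*(Ω₁)=+0.012164-0.011997i, Y(Ω₂)=+0.023178+0.065106i
  term(m=-2) = +0.028046+0.008682i   from Y*(Ω₁)=+0.098440+0.057441i, Y(Ω₂)=+0.250928-0.058226i
  term(m=-1) = +0.165919+0.025093i   from Y*(Ω₁)=-0.099040+0.366246i, Y(Ω₂)=-0.050314-0.439419i
  term(m=+0) = +0.075567+0.000000i   from Y*(Ω₁)=-0.492533-0.000000i, Y(Ω₂)=-0.153424+0.000000i
  term(m=+1) = +0.165919-0.025093i   from Y*(Ω₁)=+0.099040+0.366246i, Y(Ω₂)=+0.050314-0.439419i
  term(m=+2) = +0.028046-0.008682i   from Y*(Ω₁)=+0.098440-0.057441i, Y(Ω₂)=+0.250928+0.058226i
  term(m=+3) = +0.001063-0.000514i   from Y*(Ω₁)=-0.012164-0.011997i, Y(Ω₂)=-0.023178+0.065106i
Σ over m = +0.465621-0.000000i; ×(4π/7) → +0.835882-0.000000i. Real part: 0.835882

0.835882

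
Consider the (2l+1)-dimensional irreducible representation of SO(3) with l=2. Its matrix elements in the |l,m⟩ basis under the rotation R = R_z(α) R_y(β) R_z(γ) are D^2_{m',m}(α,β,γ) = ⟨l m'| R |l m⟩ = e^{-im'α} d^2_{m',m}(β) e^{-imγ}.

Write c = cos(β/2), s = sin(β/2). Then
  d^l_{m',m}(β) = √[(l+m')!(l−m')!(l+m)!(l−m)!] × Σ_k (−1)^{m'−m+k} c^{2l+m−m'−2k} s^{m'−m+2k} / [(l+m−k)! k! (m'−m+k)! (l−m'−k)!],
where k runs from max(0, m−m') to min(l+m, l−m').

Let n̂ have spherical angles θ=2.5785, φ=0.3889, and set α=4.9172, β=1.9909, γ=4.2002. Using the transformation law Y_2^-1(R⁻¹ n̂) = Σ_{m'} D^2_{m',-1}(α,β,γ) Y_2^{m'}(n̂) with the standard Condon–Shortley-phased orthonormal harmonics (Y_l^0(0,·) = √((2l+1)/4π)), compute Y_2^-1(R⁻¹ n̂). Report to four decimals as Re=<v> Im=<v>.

Re=-0.1689 Im=-0.0890

Need the full column D^2_{m',-1} for m'=−2..2 at α=4.9172, β=1.9909, γ=4.2002.
cos(β/2)=0.544125, sin(β/2)=0.839004
d^2_{-2,-1}: single k=1 term ⇒ +0.270328;  D = +0.027678+0.268907i
d^2_{-1,-1}: k∈[0..1] ⇒ +0.087659 -0.625241 = -0.537582;  D = +0.512385-0.162651i
d^2_{0,-1}: k∈[0..1] ⇒ -0.331083 +0.787166 = +0.456084;  D = -0.223520-0.397556i
d^2_{1,-1}: k∈[0..1] ⇒ +0.625241 -0.495514 = +0.129727;  D = +0.097785-0.085247i
d^2_{2,-1}: single k=0 term ⇒ -0.642719;  D = -0.512052-0.388445i
Y_2^{m'}(θ=2.5785,φ=0.3889) and Σ D·Y over m':
  (+0.0277+0.2689i)·(+0.0784-0.0772i)  (+0.5124-0.1627i)·(-0.3227+0.1322i)  (-0.2235-0.3976i)·(+0.3612+0.0000i)  (+0.0978-0.0852i)·(+0.3227+0.1322i)  (-0.5121-0.3884i)·(+0.0784+0.0772i)
Y_2^-1(R⁻¹ n̂) = -0.168947-0.088991i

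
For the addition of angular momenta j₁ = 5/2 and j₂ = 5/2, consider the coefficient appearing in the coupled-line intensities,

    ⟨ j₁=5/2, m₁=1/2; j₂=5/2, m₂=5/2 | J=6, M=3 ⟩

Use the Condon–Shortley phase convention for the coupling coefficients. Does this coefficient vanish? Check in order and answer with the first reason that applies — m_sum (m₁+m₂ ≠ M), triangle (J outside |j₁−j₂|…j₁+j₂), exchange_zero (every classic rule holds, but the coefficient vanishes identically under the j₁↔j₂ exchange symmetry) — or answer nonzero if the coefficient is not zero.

m-sum: m₁+m₂ = 1/2+5/2 = 3, M = 3  ✓
triangle: need |j₁−j₂| ≤ J ≤ j₁+j₂, i.e. J ∈ [0, 5]; J = 6 is outside ✗ ⇒ coefficient is 0

triangle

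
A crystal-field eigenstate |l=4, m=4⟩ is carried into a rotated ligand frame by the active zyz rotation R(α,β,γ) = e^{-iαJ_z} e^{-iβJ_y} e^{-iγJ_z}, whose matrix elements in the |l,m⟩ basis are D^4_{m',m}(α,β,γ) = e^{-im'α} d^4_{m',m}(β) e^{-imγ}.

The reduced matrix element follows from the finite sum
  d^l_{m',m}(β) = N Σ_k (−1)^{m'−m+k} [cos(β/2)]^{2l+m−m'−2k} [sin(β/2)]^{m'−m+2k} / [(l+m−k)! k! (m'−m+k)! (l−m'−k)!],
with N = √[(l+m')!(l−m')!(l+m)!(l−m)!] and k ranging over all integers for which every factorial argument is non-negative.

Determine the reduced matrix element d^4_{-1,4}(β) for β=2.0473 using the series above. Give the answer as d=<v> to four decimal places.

d^4_{-1,4}(β=2.0473) via the finite sum:
c=cos(2.047300/2)=0.520252, s=sin(2.047300/2)=0.854013; N=√[6·120·40320·1]=5387.986637
The bounds max(0,m−m')=5 and min(l+m,l−m')=5 give 1 term
  k=5: (−1)^0·5387.9866/(720)·0.5203^3·0.8540^5 = +0.478693
d^4_{-1,4}(2.0473) = +0.478693

d=0.4787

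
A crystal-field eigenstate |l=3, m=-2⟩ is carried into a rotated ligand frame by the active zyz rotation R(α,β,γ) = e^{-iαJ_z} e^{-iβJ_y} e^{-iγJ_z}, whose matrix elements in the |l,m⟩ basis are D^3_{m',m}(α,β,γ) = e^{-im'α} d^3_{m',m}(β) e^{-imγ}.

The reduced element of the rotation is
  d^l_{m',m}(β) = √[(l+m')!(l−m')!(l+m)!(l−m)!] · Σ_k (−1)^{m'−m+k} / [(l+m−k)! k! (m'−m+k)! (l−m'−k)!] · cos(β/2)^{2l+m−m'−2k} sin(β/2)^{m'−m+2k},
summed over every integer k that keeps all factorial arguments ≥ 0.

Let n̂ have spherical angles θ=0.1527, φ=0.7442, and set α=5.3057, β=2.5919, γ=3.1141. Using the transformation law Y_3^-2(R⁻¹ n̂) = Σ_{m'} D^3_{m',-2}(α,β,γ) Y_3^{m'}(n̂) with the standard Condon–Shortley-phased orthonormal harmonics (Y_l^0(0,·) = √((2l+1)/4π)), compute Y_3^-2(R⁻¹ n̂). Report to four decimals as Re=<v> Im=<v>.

Re=-0.2028 Im=-0.1196

Need the full column D^3_{m',-2} for m'=−3..3 at α=5.3057, β=2.5919, γ=3.1141.
cos(β/2)=0.271399, sin(β/2)=0.962467
d^3_{-3,-2}: single k=1 term ⇒ +0.003471;  D = -0.003430-0.000533i
d^3_{-2,-2}: k∈[0..1] ⇒ +0.000400 -0.025129 = -0.024729;  D = +0.010514+0.022383i
d^3_{-1,-2}: k∈[0..1] ⇒ -0.004482 +0.112723 = +0.108241;  D = +0.055495-0.092933i
d^3_{0,-2}: k∈[0..1] ⇒ +0.027527 -0.346195 = -0.318667;  D = -0.318186+0.017513i
d^3_{1,-2}: k∈[0..1] ⇒ -0.112723 +0.708822 = +0.596099;  D = +0.359942+0.475159i
d^3_{2,-2}: k∈[0..1] ⇒ +0.316031 -0.794904 = -0.478873;  D = +0.154808-0.453160i
d^3_{3,-2}: single k=0 term ⇒ -0.549051;  D = +0.530011-0.143336i
Y_3^{m'}(θ=0.1527,φ=0.7442) and Σ D·Y over m':
  (-0.0034-0.0005i)·(-0.0009-0.0012i)  (+0.0105+0.0224i)·(+0.0019-0.0233i)  (+0.0555-0.0929i)·(+0.1405-0.1293i)  (-0.3182+0.0175i)·(+0.6950+0.0000i)  (+0.3599+0.4752i)·(-0.1405-0.1293i)  (+0.1548-0.4532i)·(+0.0019+0.0233i)  (+0.5300-0.1433i)·(+0.0009-0.0012i)
Y_3^-2(R⁻¹ n̂) = -0.202756-0.119566i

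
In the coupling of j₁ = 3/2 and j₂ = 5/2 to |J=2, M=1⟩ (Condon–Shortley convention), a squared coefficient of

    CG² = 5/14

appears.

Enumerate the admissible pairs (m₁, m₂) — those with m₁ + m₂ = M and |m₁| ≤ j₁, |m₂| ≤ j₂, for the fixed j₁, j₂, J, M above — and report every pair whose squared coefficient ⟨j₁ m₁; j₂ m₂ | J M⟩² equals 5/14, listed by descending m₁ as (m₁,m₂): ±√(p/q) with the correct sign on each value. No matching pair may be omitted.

Admissible pairs with m₁+m₂ = M = 1: (-3/2,5/2), (-1/2,3/2), (1/2,1/2), (3/2,-1/2)
  (m₁,m₂)=(3/2,-1/2): CG² = 9/28, CG = +√(9/28)
  (m₁,m₂)=(1/2,1/2): CG² = 25/84, CG = −√(25/84)
  (m₁,m₂)=(-1/2,3/2): CG² = 1/42, CG = +√(1/42)
  (m₁,m₂)=(-3/2,5/2): CG² = 5/14, CG = +√(5/14)   ← matches the target
Pairs with CG² = 5/14: (-3/2,5/2): +√(5/14)

(-3/2,5/2): +√(5/14)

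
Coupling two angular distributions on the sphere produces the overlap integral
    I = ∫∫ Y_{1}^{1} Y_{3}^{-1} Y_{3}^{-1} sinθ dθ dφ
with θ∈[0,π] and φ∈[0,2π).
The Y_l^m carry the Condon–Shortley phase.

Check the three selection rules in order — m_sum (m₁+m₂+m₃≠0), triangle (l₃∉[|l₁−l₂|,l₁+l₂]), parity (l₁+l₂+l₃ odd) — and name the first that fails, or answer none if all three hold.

m_sum

Σmᵢ = -1  ✗
l₃∈[|l₁−l₂|,l₁+l₂]=[2,4], have l₃=3
Σlᵢ = 7 ⇒ odd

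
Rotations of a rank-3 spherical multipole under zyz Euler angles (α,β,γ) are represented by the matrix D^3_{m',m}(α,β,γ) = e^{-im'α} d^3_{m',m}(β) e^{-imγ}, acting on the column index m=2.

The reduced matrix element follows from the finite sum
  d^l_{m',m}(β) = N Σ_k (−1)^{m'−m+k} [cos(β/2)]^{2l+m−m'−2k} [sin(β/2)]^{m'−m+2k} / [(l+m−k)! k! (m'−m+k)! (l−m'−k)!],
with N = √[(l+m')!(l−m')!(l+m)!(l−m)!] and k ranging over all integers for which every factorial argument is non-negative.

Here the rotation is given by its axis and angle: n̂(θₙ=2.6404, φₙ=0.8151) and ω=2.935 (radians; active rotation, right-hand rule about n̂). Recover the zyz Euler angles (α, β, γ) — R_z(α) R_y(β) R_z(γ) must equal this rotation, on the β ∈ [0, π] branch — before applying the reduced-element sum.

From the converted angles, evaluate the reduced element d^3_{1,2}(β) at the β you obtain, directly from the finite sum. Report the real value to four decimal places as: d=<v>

d=0.3225

Axis–angle → zyz. n̂ = (sinθₙcosφₙ, sinθₙsinφₙ, cosθₙ) = (+0.329505, +0.349685, -0.877010), ω = 2.9350.
R = I cosω + sinω [n̂]ₓ + (1−cosω) n̂n̂ᵀ gives
  R = [-0.763897, +0.407894, -0.500085; +0.048098, -0.736777, -0.674423; -0.643544, -0.539242, +0.543203]
β = atan2(√(R₁₃²+R₂₃²), R₃₃) = 0.996550; α = atan2(R₂₃, R₁₃) mod 2π = 4.074350; γ = atan2(R₃₂, −R₃₁) mod 2π = 5.585742
d^3_{1,2}(β=0.9965) via the finite sum:
c=cos(0.996550/2)=0.878408, s=sin(0.996550/2)=0.477911; N=√[24·2·120·1]=75.894664
k: max(0,(2)−(1))=1 … min(3+(2),3−(1))=2
  k=1: (−1)^0·75.8947/(24)·0.8784^5·0.4779^1 = +0.790368
  k=2: (−1)^1·75.8947/(12)·0.8784^3·0.4779^3 = -0.467907
d^3_{1,2}(0.9965) = +0.790368 -0.467907 = +0.322460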